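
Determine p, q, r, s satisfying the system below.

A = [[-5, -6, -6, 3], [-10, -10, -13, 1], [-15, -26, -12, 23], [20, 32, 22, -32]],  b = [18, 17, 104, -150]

(0, 0, -1, 4)

Forward elimination on [A|b]:
R2 <- R2 - (2)*R1:  [   0    2   -1   -5  -19 ]
R3 <- R3 - (3)*R1:  [  0  -8   6  14  50 ]
R4 <- R4 - (-4)*R1:  [   0    8   -2  -20  -78 ]
R3 <- R3 - (-4)*R2:  [   0    0    2   -6  -26 ]
R4 <- R4 - (4)*R2:  [  0   0   2   0  -2 ]
R4 <- R4 - (1)*R3:  [  0   0   0   6  24 ]
Row echelon form:
[ -5  -6  -6   3  |   18 ]
[  0   2  -1  -5  |  -19 ]
[  0   0   2  -6  |  -26 ]
[  0   0   0   6  |   24 ]
Back-substitution:
s = (24) / 6 = 4
r = (-26 - (-6)*(4)) / 2 = -1
q = (-19 - (-1)*(-1) - (-5)*(4)) / 2 = 0
p = (18 - (-6)*(0) - (-6)*(-1) - (3)*(4)) / -5 = 0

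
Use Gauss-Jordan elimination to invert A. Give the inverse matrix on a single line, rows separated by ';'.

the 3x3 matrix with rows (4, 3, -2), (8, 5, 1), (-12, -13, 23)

Gauss-Jordan on [A | I]:
R1 <- (1/4)*R1:  [    1   3/4  -1/2  |   1/4     0     0 ]
R2 <- R2 - (8)*R1:  [  0  -1   5  |  -2   1   0 ]
R3 <- R3 - (-12)*R1:  [  0  -4  17  |   3   0   1 ]
R2 <- (1/-1)*R2:  [  0   1  -5  |   2  -1   0 ]
R1 <- R1 - (3/4)*R2:  [    1     0  13/4  |  -5/4   3/4     0 ]
R3 <- R3 - (-4)*R2:  [  0   0  -3  |  11  -4   1 ]
R3 <- (1/-3)*R3:  [     0      0      1  |  -11/3    4/3   -1/3 ]
R1 <- R1 - (13/4)*R3:  [      1       0       0  |    32/3  -43/12   13/12 ]
R2 <- R2 - (-5)*R3:  [     0      1      0  |  -49/3   17/3   -5/3 ]
Right block of [I | A^{-1}] is the inverse:
[  32/3  -43/12  13/12 ]
[ -49/3    17/3   -5/3 ]
[ -11/3     4/3   -1/3 ]

inverse = [32/3 -43/12 13/12; -49/3 17/3 -5/3; -11/3 4/3 -1/3]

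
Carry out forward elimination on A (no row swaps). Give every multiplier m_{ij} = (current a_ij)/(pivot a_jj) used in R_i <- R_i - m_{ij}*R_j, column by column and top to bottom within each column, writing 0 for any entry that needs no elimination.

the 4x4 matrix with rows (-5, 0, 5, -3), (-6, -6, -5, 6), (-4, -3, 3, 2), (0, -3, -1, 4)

Forward elimination:
R2 <- R2 - (6/5)*R1:  [    0    -6   -11  48/5 ]
R3 <- R3 - (4/5)*R1:  [    0    -3    -1  22/5 ]
R4: entry in column 1 is already 0 -> m_{41} = 0 (no row operation needed)
R3 <- R3 - (1/2)*R2:  [    0     0   9/2  -2/5 ]
R4 <- R4 - (1/2)*R2:  [    0     0   9/2  -4/5 ]
R4 <- R4 - (1)*R3:  [    0     0     0  -2/5 ]
Multipliers (in order of application): m_{21} = 6/5, m_{31} = 4/5, m_{41} = 0, m_{32} = 1/2, m_{42} = 1/2, m_{43} = 1

multipliers: 6/5, 4/5, 0, 1/2, 1/2, 1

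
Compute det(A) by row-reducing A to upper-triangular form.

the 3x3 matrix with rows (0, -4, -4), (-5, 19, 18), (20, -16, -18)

Forward elimination:
R1 <-> R2   (pivot in column 1 was zero)
[ -5   19   18 ]
[  0   -4   -4 ]
[ 20  -16  -18 ]
R3 <- R3 - (-4)*R1:  [  0  60  54 ]
R3 <- R3 - (-15)*R2:  [  0   0  -6 ]
Upper-triangular form:
[ -5  19  18 ]
[  0  -4  -4 ]
[  0   0  -6 ]
det(A) = (-1)^1 * (-5) * (-4) * (-6) = 120  (1 row swap -> sign -1)

det(A) = 120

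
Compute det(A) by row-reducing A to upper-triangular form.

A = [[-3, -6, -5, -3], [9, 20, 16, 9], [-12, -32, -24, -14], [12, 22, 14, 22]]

Forward elimination:
R2 <- R2 - (-3)*R1:  [ 0  2  1  0 ]
R3 <- R3 - (4)*R1:  [  0  -8  -4  -2 ]
R4 <- R4 - (-4)*R1:  [  0  -2  -6  10 ]
R3 <- R3 - (-4)*R2:  [  0   0   0  -2 ]
R4 <- R4 - (-1)*R2:  [  0   0  -5  10 ]
R3 <-> R4   (pivot in column 3 was zero)
[ -3  -6  -5  -3 ]
[  0   2   1   0 ]
[  0   0  -5  10 ]
[  0   0   0  -2 ]
Upper-triangular form:
[ -3  -6  -5  -3 ]
[  0   2   1   0 ]
[  0   0  -5  10 ]
[  0   0   0  -2 ]
det(A) = (-1)^1 * (-3) * (2) * (-5) * (-2) = 60  (1 row swap -> sign -1)

det(A) = 60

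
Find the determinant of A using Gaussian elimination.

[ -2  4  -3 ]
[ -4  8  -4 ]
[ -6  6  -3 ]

Forward elimination:
R2 <- R2 - (2)*R1:  [ 0  0  2 ]
R3 <- R3 - (3)*R1:  [  0  -6   6 ]
R2 <-> R3   (pivot in column 2 was zero)
[ -2   4  -3 ]
[  0  -6   6 ]
[  0   0   2 ]
Upper-triangular form:
[ -2   4  -3 ]
[  0  -6   6 ]
[  0   0   2 ]
det(A) = (-1)^1 * (-2) * (-6) * (2) = -24  (1 row swap -> sign -1)

det(A) = -24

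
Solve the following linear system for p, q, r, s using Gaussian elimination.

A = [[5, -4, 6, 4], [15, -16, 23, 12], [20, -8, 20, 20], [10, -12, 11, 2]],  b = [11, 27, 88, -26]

(-1, 4, 2, 5)

Forward elimination on [A|b]:
R2 <- R2 - (3)*R1:  [  0  -4   5   0  -6 ]
R3 <- R3 - (4)*R1:  [  0   8  -4   4  44 ]
R4 <- R4 - (2)*R1:  [   0   -4   -1   -6  -48 ]
R3 <- R3 - (-2)*R2:  [  0   0   6   4  32 ]
R4 <- R4 - (1)*R2:  [   0    0   -6   -6  -42 ]
R4 <- R4 - (-1)*R3:  [   0    0    0   -2  -10 ]
Row echelon form:
[ 5  -4  6   4  |   11 ]
[ 0  -4  5   0  |   -6 ]
[ 0   0  6   4  |   32 ]
[ 0   0  0  -2  |  -10 ]
Back-substitution:
s = (-10) / -2 = 5
r = (32 - (4)*(5)) / 6 = 2
q = (-6 - (5)*(2)) / -4 = 4
p = (11 - (-4)*(4) - (6)*(2) - (4)*(5)) / 5 = -1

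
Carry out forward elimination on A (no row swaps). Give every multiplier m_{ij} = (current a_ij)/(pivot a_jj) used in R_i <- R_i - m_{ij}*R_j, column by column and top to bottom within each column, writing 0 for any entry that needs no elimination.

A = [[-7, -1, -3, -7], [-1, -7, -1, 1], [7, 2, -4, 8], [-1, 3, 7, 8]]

multipliers: 1/7, -1, 1/7, -7/48, -11/24, -86/85

Forward elimination:
R2 <- R2 - (1/7)*R1:  [     0  -48/7   -4/7      2 ]
R3 <- R3 - (-1)*R1:  [  0   1  -7   1 ]
R4 <- R4 - (1/7)*R1:  [    0  22/7  52/7     9 ]
R3 <- R3 - (-7/48)*R2:  [      0       0  -85/12   31/24 ]
R4 <- R4 - (-11/24)*R2:  [      0       0    43/6  119/12 ]
R4 <- R4 - (-86/85)*R3:  [      0       0       0  954/85 ]
Multipliers (in order of application): m_{21} = 1/7, m_{31} = -1, m_{41} = 1/7, m_{32} = -7/48, m_{42} = -11/24, m_{43} = -86/85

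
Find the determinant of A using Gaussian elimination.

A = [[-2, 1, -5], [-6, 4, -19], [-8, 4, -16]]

Forward elimination:
R2 <- R2 - (3)*R1:  [  0   1  -4 ]
R3 <- R3 - (4)*R1:  [ 0  0  4 ]
Upper-triangular form:
[ -2  1  -5 ]
[  0  1  -4 ]
[  0  0   4 ]
det(A) = (-1)^0 * (-2) * (1) * (4) = -8  (0 row swaps -> sign +1)

det(A) = -8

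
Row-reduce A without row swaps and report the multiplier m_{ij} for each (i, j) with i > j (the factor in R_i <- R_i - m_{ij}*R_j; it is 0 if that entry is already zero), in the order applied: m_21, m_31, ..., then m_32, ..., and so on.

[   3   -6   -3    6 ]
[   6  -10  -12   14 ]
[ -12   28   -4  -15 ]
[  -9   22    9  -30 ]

Forward elimination:
R2 <- R2 - (2)*R1:  [  0   2  -6   2 ]
R3 <- R3 - (-4)*R1:  [   0    4  -16    9 ]
R4 <- R4 - (-3)*R1:  [   0    4    0  -12 ]
R3 <- R3 - (2)*R2:  [  0   0  -4   5 ]
R4 <- R4 - (2)*R2:  [   0    0   12  -16 ]
R4 <- R4 - (-3)*R3:  [  0   0   0  -1 ]
Multipliers (in order of application): m_{21} = 2, m_{31} = -4, m_{41} = -3, m_{32} = 2, m_{42} = 2, m_{43} = -3

multipliers: 2, -4, -3, 2, 2, -3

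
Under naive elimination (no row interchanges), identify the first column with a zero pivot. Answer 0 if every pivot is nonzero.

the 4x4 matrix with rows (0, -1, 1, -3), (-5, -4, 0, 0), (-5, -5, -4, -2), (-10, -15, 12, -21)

Naive forward elimination:
Pivot entry (1,1) is zero but row 2 has -5 in column 1 -> naive elimination stops; a row interchange (e.g. R1 <-> R2) would be required here.

first zero-pivot column = 1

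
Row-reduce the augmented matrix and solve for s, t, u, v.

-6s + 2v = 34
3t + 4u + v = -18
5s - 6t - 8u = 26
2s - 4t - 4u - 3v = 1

Forward elimination on [A|b]:
R3 <- R3 - (-5/6)*R1:  [     0     -6     -8    5/3  163/3 ]
R4 <- R4 - (-1/3)*R1:  [    0    -4    -4  -7/3  37/3 ]
R3 <- R3 - (-2)*R2:  [    0     0     0  11/3  55/3 ]
R4 <- R4 - (-4/3)*R2:  [     0      0    4/3     -1  -35/3 ]
R3 <-> R4   (pivot in column 3 was zero)
[ -6  0    0     2     34 ]
[  0  3    4     1    -18 ]
[  0  0  4/3    -1  -35/3 ]
[  0  0    0  11/3   55/3 ]
Row echelon form:
[ -6  0    0     2  |     34 ]
[  0  3    4     1  |    -18 ]
[  0  0  4/3    -1  |  -35/3 ]
[  0  0    0  11/3  |   55/3 ]
Back-substitution:
v = (55/3) / (11/3) = 5
u = (-35/3 - (-1)*(5)) / (4/3) = -5
t = (-18 - (4)*(-5) - (1)*(5)) / 3 = -1
s = (34 - (2)*(5)) / -6 = -4

(-4, -1, -5, 5)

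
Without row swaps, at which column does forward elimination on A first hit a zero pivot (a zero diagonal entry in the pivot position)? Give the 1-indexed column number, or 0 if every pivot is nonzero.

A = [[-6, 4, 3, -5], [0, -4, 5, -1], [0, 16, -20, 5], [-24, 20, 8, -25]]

first zero-pivot column = 3

Naive forward elimination:
R4 <- R4 - (4)*R1:  [  0   4  -4  -5 ]
R3 <- R3 - (-4)*R2:  [ 0  0  0  1 ]
R4 <- R4 - (-1)*R2:  [  0   0   1  -6 ]
Matrix at this point:
[ -6   4  3  -5 ]
[  0  -4  5  -1 ]
[  0   0  0   1 ]
[  0   0  1  -6 ]
Pivot entry (3,3) is zero but row 4 has 1 in column 3 -> naive elimination stops; a row interchange (e.g. R3 <-> R4) would be required here.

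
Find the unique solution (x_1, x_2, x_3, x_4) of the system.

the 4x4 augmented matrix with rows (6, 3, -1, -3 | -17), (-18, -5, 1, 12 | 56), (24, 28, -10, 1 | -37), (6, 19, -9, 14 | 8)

Forward elimination on [A|b]:
R2 <- R2 - (-3)*R1:  [  0   4  -2   3   5 ]
R3 <- R3 - (4)*R1:  [  0  16  -6  13  31 ]
R4 <- R4 - (1)*R1:  [  0  16  -8  17  25 ]
R3 <- R3 - (4)*R2:  [  0   0   2   1  11 ]
R4 <- R4 - (4)*R2:  [ 0  0  0  5  5 ]
Row echelon form:
[ 6  3  -1  -3  |  -17 ]
[ 0  4  -2   3  |    5 ]
[ 0  0   2   1  |   11 ]
[ 0  0   0   5  |    5 ]
Back-substitution:
x_4 = (5) / 5 = 1
x_3 = (11 - (1)*(1)) / 2 = 5
x_2 = (5 - (-2)*(5) - (3)*(1)) / 4 = 3
x_1 = (-17 - (3)*(3) - (-1)*(5) - (-3)*(1)) / 6 = -3

(-3, 3, 5, 1)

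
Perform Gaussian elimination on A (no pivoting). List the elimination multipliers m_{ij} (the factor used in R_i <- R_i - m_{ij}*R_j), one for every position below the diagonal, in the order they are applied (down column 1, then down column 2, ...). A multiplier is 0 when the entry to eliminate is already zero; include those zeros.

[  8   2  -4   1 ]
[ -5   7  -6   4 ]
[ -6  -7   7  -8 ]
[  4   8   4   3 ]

multipliers: -5/8, -3/4, 1/2, -2/3, 28/33, -436/55

Forward elimination:
R2 <- R2 - (-5/8)*R1:  [     0   33/4  -17/2   37/8 ]
R3 <- R3 - (-3/4)*R1:  [     0  -11/2      4  -29/4 ]
R4 <- R4 - (1/2)*R1:  [   0    7    6  5/2 ]
R3 <- R3 - (-2/3)*R2:  [     0      0   -5/3  -25/6 ]
R4 <- R4 - (28/33)*R2:  [      0       0  436/33  -47/33 ]
R4 <- R4 - (-436/55)*R3:  [       0        0        0  -379/11 ]
Multipliers (in order of application): m_{21} = -5/8, m_{31} = -3/4, m_{41} = 1/2, m_{32} = -2/3, m_{42} = 28/33, m_{43} = -436/55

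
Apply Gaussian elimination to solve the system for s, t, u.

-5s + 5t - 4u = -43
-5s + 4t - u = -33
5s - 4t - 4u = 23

(3, -4, 2)

Forward elimination on [A|b]:
R2 <- R2 - (1)*R1:  [  0  -1   3  10 ]
R3 <- R3 - (-1)*R1:  [   0    1   -8  -20 ]
R3 <- R3 - (-1)*R2:  [   0    0   -5  -10 ]
Row echelon form:
[ -5   5  -4  |  -43 ]
[  0  -1   3  |   10 ]
[  0   0  -5  |  -10 ]
Back-substitution:
u = (-10) / -5 = 2
t = (10 - (3)*(2)) / -1 = -4
s = (-43 - (5)*(-4) - (-4)*(2)) / -5 = 3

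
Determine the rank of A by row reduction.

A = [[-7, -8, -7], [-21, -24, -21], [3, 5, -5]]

rank(A) = 2

Row reduction:
R2 <- R2 - (3)*R1:  [ 0  0  0 ]
R3 <- R3 - (-3/7)*R1:  [    0  11/7    -8 ]
R2 <-> R3   (pivot in column 2 was zero)
[ -7    -8  -7 ]
[  0  11/7  -8 ]
[  0     0   0 ]
Row echelon form:
[ -7    -8  -7 ]
[  0  11/7  -8 ]
[  0     0   0 ]
Nonzero rows / pivot columns: 2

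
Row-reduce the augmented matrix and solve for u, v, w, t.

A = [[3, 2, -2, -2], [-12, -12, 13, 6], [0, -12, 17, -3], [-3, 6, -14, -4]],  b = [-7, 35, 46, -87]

(3, 2, 5, 5)

Forward elimination on [A|b]:
R2 <- R2 - (-4)*R1:  [  0  -4   5  -2   7 ]
R4 <- R4 - (-1)*R1:  [   0    8  -16   -6  -94 ]
R3 <- R3 - (3)*R2:  [  0   0   2   3  25 ]
R4 <- R4 - (-2)*R2:  [   0    0   -6  -10  -80 ]
R4 <- R4 - (-3)*R3:  [  0   0   0  -1  -5 ]
Row echelon form:
[ 3   2  -2  -2  |  -7 ]
[ 0  -4   5  -2  |   7 ]
[ 0   0   2   3  |  25 ]
[ 0   0   0  -1  |  -5 ]
Back-substitution:
t = (-5) / -1 = 5
w = (25 - (3)*(5)) / 2 = 5
v = (7 - (5)*(5) - (-2)*(5)) / -4 = 2
u = (-7 - (2)*(2) - (-2)*(5) - (-2)*(5)) / 3 = 3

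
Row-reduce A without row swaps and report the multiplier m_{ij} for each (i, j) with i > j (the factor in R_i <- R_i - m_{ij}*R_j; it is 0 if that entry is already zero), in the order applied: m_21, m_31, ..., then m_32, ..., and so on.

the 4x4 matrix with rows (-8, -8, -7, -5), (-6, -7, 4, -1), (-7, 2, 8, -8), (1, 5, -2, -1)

multipliers: 3/4, 7/8, -1/8, -9, -4, 273/779

Forward elimination:
R2 <- R2 - (3/4)*R1:  [    0    -1  37/4  11/4 ]
R3 <- R3 - (7/8)*R1:  [     0      9  113/8  -29/8 ]
R4 <- R4 - (-1/8)*R1:  [     0      4  -23/8  -13/8 ]
R3 <- R3 - (-9)*R2:  [     0      0  779/8  169/8 ]
R4 <- R4 - (-4)*R2:  [     0      0  273/8   75/8 ]
R4 <- R4 - (273/779)*R3:  [        0         0         0  1536/779 ]
Multipliers (in order of application): m_{21} = 3/4, m_{31} = 7/8, m_{41} = -1/8, m_{32} = -9, m_{42} = -4, m_{43} = 273/779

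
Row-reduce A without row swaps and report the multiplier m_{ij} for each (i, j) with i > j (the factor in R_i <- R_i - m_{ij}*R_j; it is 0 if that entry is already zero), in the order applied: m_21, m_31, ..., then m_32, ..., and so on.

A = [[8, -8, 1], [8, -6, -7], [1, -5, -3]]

multipliers: 1, 1/8, -2

Forward elimination:
R2 <- R2 - (1)*R1:  [  0   2  -8 ]
R3 <- R3 - (1/8)*R1:  [     0     -4  -25/8 ]
R3 <- R3 - (-2)*R2:  [      0       0  -153/8 ]
Multipliers (in order of application): m_{21} = 1, m_{31} = 1/8, m_{32} = -2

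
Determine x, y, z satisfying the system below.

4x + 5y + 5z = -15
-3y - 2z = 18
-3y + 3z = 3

Forward elimination on [A|b]:
R3 <- R3 - (1)*R2:  [   0    0    5  -15 ]
Row echelon form:
[ 4   5   5  |  -15 ]
[ 0  -3  -2  |   18 ]
[ 0   0   5  |  -15 ]
Back-substitution:
z = (-15) / 5 = -3
y = (18 - (-2)*(-3)) / -3 = -4
x = (-15 - (5)*(-4) - (5)*(-3)) / 4 = 5

(5, -4, -3)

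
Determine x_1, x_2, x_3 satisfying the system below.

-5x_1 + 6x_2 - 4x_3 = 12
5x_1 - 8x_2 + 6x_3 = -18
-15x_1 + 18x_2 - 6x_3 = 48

(2, 5, 2)

Forward elimination on [A|b]:
R2 <- R2 - (-1)*R1:  [  0  -2   2  -6 ]
R3 <- R3 - (3)*R1:  [  0   0   6  12 ]
Row echelon form:
[ -5   6  -4  |  12 ]
[  0  -2   2  |  -6 ]
[  0   0   6  |  12 ]
Back-substitution:
x_3 = (12) / 6 = 2
x_2 = (-6 - (2)*(2)) / -2 = 5
x_1 = (12 - (6)*(5) - (-4)*(2)) / -5 = 2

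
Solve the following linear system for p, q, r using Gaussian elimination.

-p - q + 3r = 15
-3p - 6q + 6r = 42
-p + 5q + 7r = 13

(0, -3, 4)

Forward elimination on [A|b]:
R2 <- R2 - (3)*R1:  [  0  -3  -3  -3 ]
R3 <- R3 - (1)*R1:  [  0   6   4  -2 ]
R3 <- R3 - (-2)*R2:  [  0   0  -2  -8 ]
Row echelon form:
[ -1  -1   3  |  15 ]
[  0  -3  -3  |  -3 ]
[  0   0  -2  |  -8 ]
Back-substitution:
r = (-8) / -2 = 4
q = (-3 - (-3)*(4)) / -3 = -3
p = (15 - (-1)*(-3) - (3)*(4)) / -1 = 0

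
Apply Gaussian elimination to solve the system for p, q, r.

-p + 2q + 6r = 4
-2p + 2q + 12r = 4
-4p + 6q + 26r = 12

Forward elimination on [A|b]:
R2 <- R2 - (2)*R1:  [  0  -2   0  -4 ]
R3 <- R3 - (4)*R1:  [  0  -2   2  -4 ]
R3 <- R3 - (1)*R2:  [ 0  0  2  0 ]
Row echelon form:
[ -1   2  6  |   4 ]
[  0  -2  0  |  -4 ]
[  0   0  2  |   0 ]
Back-substitution:
r = (0) / 2 = 0
q = (-4) / -2 = 2
p = (4 - (2)*(2) - (6)*(0)) / -1 = 0

(0, 2, 0)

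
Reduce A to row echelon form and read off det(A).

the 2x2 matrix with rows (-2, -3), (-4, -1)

det(A) = -10

Forward elimination:
R2 <- R2 - (2)*R1:  [ 0  5 ]
Upper-triangular form:
[ -2  -3 ]
[  0   5 ]
det(A) = (-1)^0 * (-2) * (5) = -10  (0 row swaps -> sign +1)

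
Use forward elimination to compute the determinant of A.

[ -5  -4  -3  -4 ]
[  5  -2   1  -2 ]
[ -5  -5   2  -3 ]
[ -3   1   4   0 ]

det(A) = -440

Forward elimination:
R2 <- R2 - (-1)*R1:  [  0  -6  -2  -6 ]
R3 <- R3 - (1)*R1:  [  0  -1   5   1 ]
R4 <- R4 - (3/5)*R1:  [    0  17/5  29/5  12/5 ]
R3 <- R3 - (1/6)*R2:  [    0     0  16/3     2 ]
R4 <- R4 - (-17/30)*R2:  [    0     0  14/3    -1 ]
R4 <- R4 - (7/8)*R3:  [     0      0      0  -11/4 ]
Upper-triangular form:
[ -5  -4    -3     -4 ]
[  0  -6    -2     -6 ]
[  0   0  16/3      2 ]
[  0   0     0  -11/4 ]
det(A) = (-1)^0 * (-5) * (-6) * (16/3) * (-11/4) = -440  (0 row swaps -> sign +1)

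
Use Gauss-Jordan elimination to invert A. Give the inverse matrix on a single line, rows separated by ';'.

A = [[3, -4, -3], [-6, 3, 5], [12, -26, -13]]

Gauss-Jordan on [A | I]:
R1 <- (1/3)*R1:  [    1  -4/3    -1  |   1/3     0     0 ]
R2 <- R2 - (-6)*R1:  [  0  -5  -1  |   2   1   0 ]
R3 <- R3 - (12)*R1:  [   0  -10   -1  |   -4    0    1 ]
R2 <- (1/-5)*R2:  [    0     1   1/5  |  -2/5  -1/5     0 ]
R1 <- R1 - (-4/3)*R2:  [      1       0  -11/15  |    -1/5   -4/15       0 ]
R3 <- R3 - (-10)*R2:  [  0   0   1  |  -8  -2   1 ]
R1 <- R1 - (-11/15)*R3:  [      1       0       0  |  -91/15  -26/15   11/15 ]
R2 <- R2 - (1/5)*R3:  [    0     1     0  |   6/5   1/5  -1/5 ]
Right block of [I | A^{-1}] is the inverse:
[ -91/15  -26/15  11/15 ]
[    6/5     1/5   -1/5 ]
[     -8      -2      1 ]

inverse = [-91/15 -26/15 11/15; 6/5 1/5 -1/5; -8 -2 1]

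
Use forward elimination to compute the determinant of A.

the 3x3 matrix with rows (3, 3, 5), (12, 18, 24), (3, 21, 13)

Forward elimination:
R2 <- R2 - (4)*R1:  [ 0  6  4 ]
R3 <- R3 - (1)*R1:  [  0  18   8 ]
R3 <- R3 - (3)*R2:  [  0   0  -4 ]
Upper-triangular form:
[ 3  3   5 ]
[ 0  6   4 ]
[ 0  0  -4 ]
det(A) = (-1)^0 * (3) * (6) * (-4) = -72  (0 row swaps -> sign +1)

det(A) = -72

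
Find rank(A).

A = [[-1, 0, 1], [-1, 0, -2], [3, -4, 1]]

rank(A) = 3

Row reduction:
R2 <- R2 - (1)*R1:  [  0   0  -3 ]
R3 <- R3 - (-3)*R1:  [  0  -4   4 ]
R2 <-> R3   (pivot in column 2 was zero)
[ -1   0   1 ]
[  0  -4   4 ]
[  0   0  -3 ]
Row echelon form:
[ -1   0   1 ]
[  0  -4   4 ]
[  0   0  -3 ]
Nonzero rows / pivot columns: 3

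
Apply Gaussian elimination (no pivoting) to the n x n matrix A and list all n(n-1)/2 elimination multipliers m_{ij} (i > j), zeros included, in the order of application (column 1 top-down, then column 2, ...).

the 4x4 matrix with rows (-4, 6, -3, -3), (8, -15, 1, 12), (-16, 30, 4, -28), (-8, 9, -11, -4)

Forward elimination:
R2 <- R2 - (-2)*R1:  [  0  -3  -5   6 ]
R3 <- R3 - (4)*R1:  [   0    6   16  -16 ]
R4 <- R4 - (2)*R1:  [  0  -3  -5   2 ]
R3 <- R3 - (-2)*R2:  [  0   0   6  -4 ]
R4 <- R4 - (1)*R2:  [  0   0   0  -4 ]
R4: entry in column 3 is already 0 -> m_{43} = 0 (no row operation needed)
Multipliers (in order of application): m_{21} = -2, m_{31} = 4, m_{41} = 2, m_{32} = -2, m_{42} = 1, m_{43} = 0

multipliers: -2, 4, 2, -2, 1, 0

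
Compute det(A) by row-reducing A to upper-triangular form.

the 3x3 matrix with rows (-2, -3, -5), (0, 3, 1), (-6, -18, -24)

det(A) = 36

Forward elimination:
R3 <- R3 - (3)*R1:  [  0  -9  -9 ]
R3 <- R3 - (-3)*R2:  [  0   0  -6 ]
Upper-triangular form:
[ -2  -3  -5 ]
[  0   3   1 ]
[  0   0  -6 ]
det(A) = (-1)^0 * (-2) * (3) * (-6) = 36  (0 row swaps -> sign +1)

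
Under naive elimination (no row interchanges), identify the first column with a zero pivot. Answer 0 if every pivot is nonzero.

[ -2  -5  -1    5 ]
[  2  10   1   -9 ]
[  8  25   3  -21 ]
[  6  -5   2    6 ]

first zero-pivot column = 0

Naive forward elimination:
R2 <- R2 - (-1)*R1:  [  0   5   0  -4 ]
R3 <- R3 - (-4)*R1:  [  0   5  -1  -1 ]
R4 <- R4 - (-3)*R1:  [   0  -20   -1   21 ]
R3 <- R3 - (1)*R2:  [  0   0  -1   3 ]
R4 <- R4 - (-4)*R2:  [  0   0  -1   5 ]
R4 <- R4 - (1)*R3:  [ 0  0  0  2 ]
All pivots nonzero; naive elimination completes without hitting a zero pivot.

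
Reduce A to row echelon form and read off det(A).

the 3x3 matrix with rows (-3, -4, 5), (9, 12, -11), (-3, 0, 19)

det(A) = 48

Forward elimination:
R2 <- R2 - (-3)*R1:  [ 0  0  4 ]
R3 <- R3 - (1)*R1:  [  0   4  14 ]
R2 <-> R3   (pivot in column 2 was zero)
[ -3  -4   5 ]
[  0   4  14 ]
[  0   0   4 ]
Upper-triangular form:
[ -3  -4   5 ]
[  0   4  14 ]
[  0   0   4 ]
det(A) = (-1)^1 * (-3) * (4) * (4) = 48  (1 row swap -> sign -1)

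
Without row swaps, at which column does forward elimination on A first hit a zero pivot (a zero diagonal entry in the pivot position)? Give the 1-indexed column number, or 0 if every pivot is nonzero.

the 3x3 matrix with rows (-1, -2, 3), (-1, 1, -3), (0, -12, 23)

first zero-pivot column = 0

Naive forward elimination:
R2 <- R2 - (1)*R1:  [  0   3  -6 ]
R3 <- R3 - (-4)*R2:  [  0   0  -1 ]
All pivots nonzero; naive elimination completes without hitting a zero pivot.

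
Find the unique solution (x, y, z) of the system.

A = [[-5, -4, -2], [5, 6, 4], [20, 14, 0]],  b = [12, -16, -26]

(-2, 1, -3)

Forward elimination on [A|b]:
R2 <- R2 - (-1)*R1:  [  0   2   2  -4 ]
R3 <- R3 - (-4)*R1:  [  0  -2  -8  22 ]
R3 <- R3 - (-1)*R2:  [  0   0  -6  18 ]
Row echelon form:
[ -5  -4  -2  |  12 ]
[  0   2   2  |  -4 ]
[  0   0  -6  |  18 ]
Back-substitution:
z = (18) / -6 = -3
y = (-4 - (2)*(-3)) / 2 = 1
x = (12 - (-4)*(1) - (-2)*(-3)) / -5 = -2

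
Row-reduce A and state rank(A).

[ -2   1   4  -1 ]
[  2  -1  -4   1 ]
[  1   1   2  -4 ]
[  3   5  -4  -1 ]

Row reduction:
R2 <- R2 - (-1)*R1:  [ 0  0  0  0 ]
R3 <- R3 - (-1/2)*R1:  [    0   3/2     4  -9/2 ]
R4 <- R4 - (-3/2)*R1:  [    0  13/2     2  -5/2 ]
R2 <-> R3   (pivot in column 2 was zero)
[ -2     1  4    -1 ]
[  0   3/2  4  -9/2 ]
[  0     0  0     0 ]
[  0  13/2  2  -5/2 ]
R4 <- R4 - (13/3)*R2:  [     0      0  -46/3     17 ]
R3 <-> R4   (pivot in column 3 was zero)
[ -2    1      4    -1 ]
[  0  3/2      4  -9/2 ]
[  0    0  -46/3    17 ]
[  0    0      0     0 ]
Row echelon form:
[ -2    1      4    -1 ]
[  0  3/2      4  -9/2 ]
[  0    0  -46/3    17 ]
[  0    0      0     0 ]
Nonzero rows / pivot columns: 3

rank(A) = 3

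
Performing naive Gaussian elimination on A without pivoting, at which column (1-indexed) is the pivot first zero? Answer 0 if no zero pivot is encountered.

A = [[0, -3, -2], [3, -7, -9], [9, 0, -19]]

Naive forward elimination:
Pivot entry (1,1) is zero but row 2 has 3 in column 1 -> naive elimination stops; a row interchange (e.g. R1 <-> R2) would be required here.

first zero-pivot column = 1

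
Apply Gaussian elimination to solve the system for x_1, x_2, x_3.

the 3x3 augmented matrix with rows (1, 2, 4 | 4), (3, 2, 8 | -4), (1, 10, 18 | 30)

Forward elimination on [A|b]:
R2 <- R2 - (3)*R1:  [   0   -4   -4  -16 ]
R3 <- R3 - (1)*R1:  [  0   8  14  26 ]
R3 <- R3 - (-2)*R2:  [  0   0   6  -6 ]
Row echelon form:
[ 1   2   4  |    4 ]
[ 0  -4  -4  |  -16 ]
[ 0   0   6  |   -6 ]
Back-substitution:
x_3 = (-6) / 6 = -1
x_2 = (-16 - (-4)*(-1)) / -4 = 5
x_1 = (4 - (2)*(5) - (4)*(-1)) / 1 = -2

(-2, 5, -1)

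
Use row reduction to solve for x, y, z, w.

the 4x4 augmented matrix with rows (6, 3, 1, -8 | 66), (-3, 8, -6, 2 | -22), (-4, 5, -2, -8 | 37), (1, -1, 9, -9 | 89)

(2, 3, 5, -5)

Forward elimination on [A|b]:
R2 <- R2 - (-1/2)*R1:  [     0   19/2  -11/2     -2     11 ]
R3 <- R3 - (-2/3)*R1:  [     0      7   -4/3  -40/3     81 ]
R4 <- R4 - (1/6)*R1:  [     0   -3/2   53/6  -23/3     78 ]
R3 <- R3 - (14/19)*R2:  [       0        0   155/57  -676/57  1385/19 ]
R4 <- R4 - (-3/19)*R2:  [       0        0   454/57  -455/57  1515/19 ]
R4 <- R4 - (454/155)*R3:  [        0         0         0  4147/155  -4147/31 ]
Row echelon form:
[ 6     3       1        -8  |        66 ]
[ 0  19/2   -11/2        -2  |        11 ]
[ 0     0  155/57   -676/57  |   1385/19 ]
[ 0     0       0  4147/155  |  -4147/31 ]
Back-substitution:
w = (-4147/31) / (4147/155) = -5
z = (1385/19 - (-676/57)*(-5)) / (155/57) = 5
y = (11 - (-11/2)*(5) - (-2)*(-5)) / (19/2) = 3
x = (66 - (3)*(3) - (1)*(5) - (-8)*(-5)) / 6 = 2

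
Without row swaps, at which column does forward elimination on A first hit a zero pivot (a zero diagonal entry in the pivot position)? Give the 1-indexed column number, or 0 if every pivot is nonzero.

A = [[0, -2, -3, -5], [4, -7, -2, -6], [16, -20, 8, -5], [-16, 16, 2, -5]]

Naive forward elimination:
Pivot entry (1,1) is zero but row 2 has 4 in column 1 -> naive elimination stops; a row interchange (e.g. R1 <-> R2) would be required here.

first zero-pivot column = 1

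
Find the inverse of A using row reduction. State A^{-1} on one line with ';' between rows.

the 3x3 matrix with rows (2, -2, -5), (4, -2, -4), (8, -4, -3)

Gauss-Jordan on [A | I]:
R1 <- (1/2)*R1:  [    1    -1  -5/2  |   1/2     0     0 ]
R2 <- R2 - (4)*R1:  [  0   2   6  |  -2   1   0 ]
R3 <- R3 - (8)*R1:  [  0   4  17  |  -4   0   1 ]
R2 <- (1/2)*R2:  [   0    1    3  |   -1  1/2    0 ]
R1 <- R1 - (-1)*R2:  [    1     0   1/2  |  -1/2   1/2     0 ]
R3 <- R3 - (4)*R2:  [  0   0   5  |   0  -2   1 ]
R3 <- (1/5)*R3:  [    0     0     1  |     0  -2/5   1/5 ]
R1 <- R1 - (1/2)*R3:  [     1      0      0  |   -1/2   7/10  -1/10 ]
R2 <- R2 - (3)*R3:  [     0      1      0  |     -1  17/10   -3/5 ]
Right block of [I | A^{-1}] is the inverse:
[ -1/2   7/10  -1/10 ]
[   -1  17/10   -3/5 ]
[    0   -2/5    1/5 ]

inverse = [-1/2 7/10 -1/10; -1 17/10 -3/5; 0 -2/5 1/5]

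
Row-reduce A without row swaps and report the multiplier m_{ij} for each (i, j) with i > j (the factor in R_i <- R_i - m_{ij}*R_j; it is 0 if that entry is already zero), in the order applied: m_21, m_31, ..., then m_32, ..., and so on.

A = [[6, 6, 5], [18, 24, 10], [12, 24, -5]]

multipliers: 3, 2, 2

Forward elimination:
R2 <- R2 - (3)*R1:  [  0   6  -5 ]
R3 <- R3 - (2)*R1:  [   0   12  -15 ]
R3 <- R3 - (2)*R2:  [  0   0  -5 ]
Multipliers (in order of application): m_{21} = 3, m_{31} = 2, m_{32} = 2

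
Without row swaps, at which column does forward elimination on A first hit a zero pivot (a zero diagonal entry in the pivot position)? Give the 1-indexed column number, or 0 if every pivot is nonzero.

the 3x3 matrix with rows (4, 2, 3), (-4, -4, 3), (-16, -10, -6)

Naive forward elimination:
R2 <- R2 - (-1)*R1:  [  0  -2   6 ]
R3 <- R3 - (-4)*R1:  [  0  -2   6 ]
R3 <- R3 - (1)*R2:  [ 0  0  0 ]
Matrix at this point:
[ 4   2  3 ]
[ 0  -2  6 ]
[ 0   0  0 ]
Pivot entry (3,3) in the last row is zero and there are no rows below to swap with -> zero pivot in column 3 (A is singular).

first zero-pivot column = 3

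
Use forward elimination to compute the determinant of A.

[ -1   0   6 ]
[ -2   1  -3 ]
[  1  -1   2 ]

Forward elimination:
R2 <- R2 - (2)*R1:  [   0    1  -15 ]
R3 <- R3 - (-1)*R1:  [  0  -1   8 ]
R3 <- R3 - (-1)*R2:  [  0   0  -7 ]
Upper-triangular form:
[ -1  0    6 ]
[  0  1  -15 ]
[  0  0   -7 ]
det(A) = (-1)^0 * (-1) * (1) * (-7) = 7  (0 row swaps -> sign +1)

det(A) = 7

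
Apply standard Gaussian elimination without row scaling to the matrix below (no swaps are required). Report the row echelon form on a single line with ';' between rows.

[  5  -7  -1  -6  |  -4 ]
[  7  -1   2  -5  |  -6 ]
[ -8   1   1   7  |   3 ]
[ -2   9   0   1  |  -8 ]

REF = [5 -7 -1 -6 -4; 0 44/5 17/5 17/5 -2/5; 0 0 147/44 59/44 -85/22; 0 0 0 -131/49 -615/49]

Forward elimination:
R2 <- R2 - (7/5)*R1:  [    0  44/5  17/5  17/5  -2/5 ]
R3 <- R3 - (-8/5)*R1:  [     0  -51/5   -3/5  -13/5  -17/5 ]
R4 <- R4 - (-2/5)*R1:  [     0   31/5   -2/5   -7/5  -48/5 ]
R3 <- R3 - (-51/44)*R2:  [      0       0  147/44   59/44  -85/22 ]
R4 <- R4 - (31/44)*R2:  [       0        0  -123/44  -167/44  -205/22 ]
R4 <- R4 - (-41/49)*R3:  [       0        0        0  -131/49  -615/49 ]
Row echelon form:
[ 5    -7      -1       -6  |       -4 ]
[ 0  44/5    17/5     17/5  |     -2/5 ]
[ 0     0  147/44    59/44  |   -85/22 ]
[ 0     0       0  -131/49  |  -615/49 ]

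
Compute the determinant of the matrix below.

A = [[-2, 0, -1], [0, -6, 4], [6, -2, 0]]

Forward elimination:
R3 <- R3 - (-3)*R1:  [  0  -2  -3 ]
R3 <- R3 - (1/3)*R2:  [     0      0  -13/3 ]
Upper-triangular form:
[ -2   0     -1 ]
[  0  -6      4 ]
[  0   0  -13/3 ]
det(A) = (-1)^0 * (-2) * (-6) * (-13/3) = -52  (0 row swaps -> sign +1)

det(A) = -52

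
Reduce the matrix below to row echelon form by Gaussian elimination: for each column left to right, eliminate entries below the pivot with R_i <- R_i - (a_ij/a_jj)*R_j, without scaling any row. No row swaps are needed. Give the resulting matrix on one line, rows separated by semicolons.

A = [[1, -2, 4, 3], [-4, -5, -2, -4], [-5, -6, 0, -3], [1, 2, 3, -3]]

REF = [1 -2 4 3; 0 -13 14 8; 0 0 36/13 28/13; 0 0 0 -55/9]

Forward elimination:
R2 <- R2 - (-4)*R1:  [   0  -13   14    8 ]
R3 <- R3 - (-5)*R1:  [   0  -16   20   12 ]
R4 <- R4 - (1)*R1:  [  0   4  -1  -6 ]
R3 <- R3 - (16/13)*R2:  [     0      0  36/13  28/13 ]
R4 <- R4 - (-4/13)*R2:  [      0       0   43/13  -46/13 ]
R4 <- R4 - (43/36)*R3:  [     0      0      0  -55/9 ]
Row echelon form:
[ 1   -2      4      3 ]
[ 0  -13     14      8 ]
[ 0    0  36/13  28/13 ]
[ 0    0      0  -55/9 ]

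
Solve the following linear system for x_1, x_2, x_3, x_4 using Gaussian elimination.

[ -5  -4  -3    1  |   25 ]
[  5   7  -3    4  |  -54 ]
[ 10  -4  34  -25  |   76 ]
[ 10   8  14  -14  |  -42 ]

(-3, -5, 4, 2)

Forward elimination on [A|b]:
R2 <- R2 - (-1)*R1:  [   0    3   -6    5  -29 ]
R3 <- R3 - (-2)*R1:  [   0  -12   28  -23  126 ]
R4 <- R4 - (-2)*R1:  [   0    0    8  -12    8 ]
R3 <- R3 - (-4)*R2:  [  0   0   4  -3  10 ]
R4 <- R4 - (2)*R3:  [   0    0    0   -6  -12 ]
Row echelon form:
[ -5  -4  -3   1  |   25 ]
[  0   3  -6   5  |  -29 ]
[  0   0   4  -3  |   10 ]
[  0   0   0  -6  |  -12 ]
Back-substitution:
x_4 = (-12) / -6 = 2
x_3 = (10 - (-3)*(2)) / 4 = 4
x_2 = (-29 - (-6)*(4) - (5)*(2)) / 3 = -5
x_1 = (25 - (-4)*(-5) - (-3)*(4) - (1)*(2)) / -5 = -3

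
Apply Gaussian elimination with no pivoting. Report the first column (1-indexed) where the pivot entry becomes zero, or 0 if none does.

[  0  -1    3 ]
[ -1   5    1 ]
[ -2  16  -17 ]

Naive forward elimination:
Pivot entry (1,1) is zero but row 2 has -1 in column 1 -> naive elimination stops; a row interchange (e.g. R1 <-> R2) would be required here.

first zero-pivot column = 1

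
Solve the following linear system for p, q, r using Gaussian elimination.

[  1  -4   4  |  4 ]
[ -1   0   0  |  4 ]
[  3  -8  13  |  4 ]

(-4, -2, 0)

Forward elimination on [A|b]:
R2 <- R2 - (-1)*R1:  [  0  -4   4   8 ]
R3 <- R3 - (3)*R1:  [  0   4   1  -8 ]
R3 <- R3 - (-1)*R2:  [ 0  0  5  0 ]
Row echelon form:
[ 1  -4  4  |  4 ]
[ 0  -4  4  |  8 ]
[ 0   0  5  |  0 ]
Back-substitution:
r = (0) / 5 = 0
q = (8 - (4)*(0)) / -4 = -2
p = (4 - (-4)*(-2) - (4)*(0)) / 1 = -4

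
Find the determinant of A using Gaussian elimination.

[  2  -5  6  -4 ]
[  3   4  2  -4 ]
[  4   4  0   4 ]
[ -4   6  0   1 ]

det(A) = -1600

Forward elimination:
R2 <- R2 - (3/2)*R1:  [    0  23/2    -7     2 ]
R3 <- R3 - (2)*R1:  [   0   14  -12   12 ]
R4 <- R4 - (-2)*R1:  [  0  -4  12  -7 ]
R3 <- R3 - (28/23)*R2:  [      0       0  -80/23  220/23 ]
R4 <- R4 - (-8/23)*R2:  [       0        0   220/23  -145/23 ]
R4 <- R4 - (-11/4)*R3:  [  0   0   0  20 ]
Upper-triangular form:
[ 2    -5       6      -4 ]
[ 0  23/2      -7       2 ]
[ 0     0  -80/23  220/23 ]
[ 0     0       0      20 ]
det(A) = (-1)^0 * (2) * (23/2) * (-80/23) * (20) = -1600  (0 row swaps -> sign +1)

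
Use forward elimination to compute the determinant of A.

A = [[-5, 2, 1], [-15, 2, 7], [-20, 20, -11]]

Forward elimination:
R2 <- R2 - (3)*R1:  [  0  -4   4 ]
R3 <- R3 - (4)*R1:  [   0   12  -15 ]
R3 <- R3 - (-3)*R2:  [  0   0  -3 ]
Upper-triangular form:
[ -5   2   1 ]
[  0  -4   4 ]
[  0   0  -3 ]
det(A) = (-1)^0 * (-5) * (-4) * (-3) = -60  (0 row swaps -> sign +1)

det(A) = -60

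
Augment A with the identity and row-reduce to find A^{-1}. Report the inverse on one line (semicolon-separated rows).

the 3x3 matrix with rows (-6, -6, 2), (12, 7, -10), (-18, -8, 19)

Gauss-Jordan on [A | I]:
R1 <- (1/-6)*R1:  [    1     1  -1/3  |  -1/6     0     0 ]
R2 <- R2 - (12)*R1:  [  0  -5  -6  |   2   1   0 ]
R3 <- R3 - (-18)*R1:  [  0  10  13  |  -3   0   1 ]
R2 <- (1/-5)*R2:  [    0     1   6/5  |  -2/5  -1/5     0 ]
R1 <- R1 - (1)*R2:  [      1       0  -23/15  |    7/30     1/5       0 ]
R3 <- R3 - (10)*R2:  [ 0  0  1  |  1  2  1 ]
R1 <- R1 - (-23/15)*R3:  [     1      0      0  |  53/30  49/15  23/15 ]
R2 <- R2 - (6/5)*R3:  [     0      1      0  |   -8/5  -13/5   -6/5 ]
Right block of [I | A^{-1}] is the inverse:
[ 53/30  49/15  23/15 ]
[  -8/5  -13/5   -6/5 ]
[     1      2      1 ]

inverse = [53/30 49/15 23/15; -8/5 -13/5 -6/5; 1 2 1]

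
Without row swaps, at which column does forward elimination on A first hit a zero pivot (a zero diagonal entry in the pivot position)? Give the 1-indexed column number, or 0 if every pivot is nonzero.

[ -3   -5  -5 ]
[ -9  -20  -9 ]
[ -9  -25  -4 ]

first zero-pivot column = 0

Naive forward elimination:
R2 <- R2 - (3)*R1:  [  0  -5   6 ]
R3 <- R3 - (3)*R1:  [   0  -10   11 ]
R3 <- R3 - (2)*R2:  [  0   0  -1 ]
All pivots nonzero; naive elimination completes without hitting a zero pivot.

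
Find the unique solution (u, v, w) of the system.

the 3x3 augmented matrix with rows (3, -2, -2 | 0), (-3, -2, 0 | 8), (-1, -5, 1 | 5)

(-2, -1, -2)

Forward elimination on [A|b]:
R2 <- R2 - (-1)*R1:  [  0  -4  -2   8 ]
R3 <- R3 - (-1/3)*R1:  [     0  -17/3    1/3      5 ]
R3 <- R3 - (17/12)*R2:  [     0      0   19/6  -19/3 ]
Row echelon form:
[ 3  -2    -2  |      0 ]
[ 0  -4    -2  |      8 ]
[ 0   0  19/6  |  -19/3 ]
Back-substitution:
w = (-19/3) / (19/6) = -2
v = (8 - (-2)*(-2)) / -4 = -1
u = (0 - (-2)*(-1) - (-2)*(-2)) / 3 = -2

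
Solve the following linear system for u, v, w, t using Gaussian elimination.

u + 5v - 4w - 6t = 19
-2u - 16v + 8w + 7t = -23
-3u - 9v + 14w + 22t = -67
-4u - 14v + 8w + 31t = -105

(5, 0, 1, -3)

Forward elimination on [A|b]:
R2 <- R2 - (-2)*R1:  [  0  -6   0  -5  15 ]
R3 <- R3 - (-3)*R1:  [   0    6    2    4  -10 ]
R4 <- R4 - (-4)*R1:  [   0    6   -8    7  -29 ]
R3 <- R3 - (-1)*R2:  [  0   0   2  -1   5 ]
R4 <- R4 - (-1)*R2:  [   0    0   -8    2  -14 ]
R4 <- R4 - (-4)*R3:  [  0   0   0  -2   6 ]
Row echelon form:
[ 1   5  -4  -6  |  19 ]
[ 0  -6   0  -5  |  15 ]
[ 0   0   2  -1  |   5 ]
[ 0   0   0  -2  |   6 ]
Back-substitution:
t = (6) / -2 = -3
w = (5 - (-1)*(-3)) / 2 = 1
v = (15 - (-5)*(-3)) / -6 = 0
u = (19 - (5)*(0) - (-4)*(1) - (-6)*(-3)) / 1 = 5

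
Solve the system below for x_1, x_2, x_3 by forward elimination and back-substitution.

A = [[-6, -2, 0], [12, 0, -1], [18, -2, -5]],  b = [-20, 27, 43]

Forward elimination on [A|b]:
R2 <- R2 - (-2)*R1:  [   0   -4   -1  -13 ]
R3 <- R3 - (-3)*R1:  [   0   -8   -5  -17 ]
R3 <- R3 - (2)*R2:  [  0   0  -3   9 ]
Row echelon form:
[ -6  -2   0  |  -20 ]
[  0  -4  -1  |  -13 ]
[  0   0  -3  |    9 ]
Back-substitution:
x_3 = (9) / -3 = -3
x_2 = (-13 - (-1)*(-3)) / -4 = 4
x_1 = (-20 - (-2)*(4)) / -6 = 2

(2, 4, -3)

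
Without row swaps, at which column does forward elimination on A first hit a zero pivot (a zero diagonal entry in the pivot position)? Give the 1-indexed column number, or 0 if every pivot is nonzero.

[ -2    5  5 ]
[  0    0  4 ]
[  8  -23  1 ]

Naive forward elimination:
R3 <- R3 - (-4)*R1:  [  0  -3  21 ]
Matrix at this point:
[ -2   5   5 ]
[  0   0   4 ]
[  0  -3  21 ]
Pivot entry (2,2) is zero but row 3 has -3 in column 2 -> naive elimination stops; a row interchange (e.g. R2 <-> R3) would be required here.

first zero-pivot column = 2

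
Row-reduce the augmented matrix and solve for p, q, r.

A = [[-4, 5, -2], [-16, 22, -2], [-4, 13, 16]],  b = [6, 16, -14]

(2, 2, -2)

Forward elimination on [A|b]:
R2 <- R2 - (4)*R1:  [  0   2   6  -8 ]
R3 <- R3 - (1)*R1:  [   0    8   18  -20 ]
R3 <- R3 - (4)*R2:  [  0   0  -6  12 ]
Row echelon form:
[ -4  5  -2  |   6 ]
[  0  2   6  |  -8 ]
[  0  0  -6  |  12 ]
Back-substitution:
r = (12) / -6 = -2
q = (-8 - (6)*(-2)) / 2 = 2
p = (6 - (5)*(2) - (-2)*(-2)) / -4 = 2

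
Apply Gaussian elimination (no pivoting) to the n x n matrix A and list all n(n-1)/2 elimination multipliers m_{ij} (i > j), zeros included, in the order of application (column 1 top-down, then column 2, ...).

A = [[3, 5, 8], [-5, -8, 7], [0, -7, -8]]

multipliers: -5/3, 0, -21

Forward elimination:
R2 <- R2 - (-5/3)*R1:  [    0   1/3  61/3 ]
R3: entry in column 1 is already 0 -> m_{31} = 0 (no row operation needed)
R3 <- R3 - (-21)*R2:  [   0    0  419 ]
Multipliers (in order of application): m_{21} = -5/3, m_{31} = 0, m_{32} = -21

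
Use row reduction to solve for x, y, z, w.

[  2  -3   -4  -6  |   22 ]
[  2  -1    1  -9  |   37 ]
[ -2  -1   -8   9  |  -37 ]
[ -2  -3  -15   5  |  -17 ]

(-4, 0, 0, -5)

Forward elimination on [A|b]:
R2 <- R2 - (1)*R1:  [  0   2   5  -3  15 ]
R3 <- R3 - (-1)*R1:  [   0   -4  -12    3  -15 ]
R4 <- R4 - (-1)*R1:  [   0   -6  -19   -1    5 ]
R3 <- R3 - (-2)*R2:  [  0   0  -2  -3  15 ]
R4 <- R4 - (-3)*R2:  [   0    0   -4  -10   50 ]
R4 <- R4 - (2)*R3:  [  0   0   0  -4  20 ]
Row echelon form:
[ 2  -3  -4  -6  |  22 ]
[ 0   2   5  -3  |  15 ]
[ 0   0  -2  -3  |  15 ]
[ 0   0   0  -4  |  20 ]
Back-substitution:
w = (20) / -4 = -5
z = (15 - (-3)*(-5)) / -2 = 0
y = (15 - (5)*(0) - (-3)*(-5)) / 2 = 0
x = (22 - (-3)*(0) - (-4)*(0) - (-6)*(-5)) / 2 = -4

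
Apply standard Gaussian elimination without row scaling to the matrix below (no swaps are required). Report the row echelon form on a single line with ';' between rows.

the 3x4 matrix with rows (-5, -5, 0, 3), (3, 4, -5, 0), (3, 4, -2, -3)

REF = [-5 -5 0 3; 0 1 -5 9/5; 0 0 3 -3]

Forward elimination:
R2 <- R2 - (-3/5)*R1:  [   0    1   -5  9/5 ]
R3 <- R3 - (-3/5)*R1:  [    0     1    -2  -6/5 ]
R3 <- R3 - (1)*R2:  [  0   0   3  -3 ]
Row echelon form:
[ -5  -5   0    3 ]
[  0   1  -5  9/5 ]
[  0   0   3   -3 ]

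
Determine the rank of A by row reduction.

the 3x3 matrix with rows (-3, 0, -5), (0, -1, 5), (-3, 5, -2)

rank(A) = 3

Row reduction:
R3 <- R3 - (1)*R1:  [ 0  5  3 ]
R3 <- R3 - (-5)*R2:  [  0   0  28 ]
Row echelon form:
[ -3   0  -5 ]
[  0  -1   5 ]
[  0   0  28 ]
Nonzero rows / pivot columns: 3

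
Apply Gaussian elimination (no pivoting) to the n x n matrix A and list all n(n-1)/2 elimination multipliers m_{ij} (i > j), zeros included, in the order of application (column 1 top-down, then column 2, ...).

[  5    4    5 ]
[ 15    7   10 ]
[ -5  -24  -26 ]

multipliers: 3, -1, 4

Forward elimination:
R2 <- R2 - (3)*R1:  [  0  -5  -5 ]
R3 <- R3 - (-1)*R1:  [   0  -20  -21 ]
R3 <- R3 - (4)*R2:  [  0   0  -1 ]
Multipliers (in order of application): m_{21} = 3, m_{31} = -1, m_{32} = 4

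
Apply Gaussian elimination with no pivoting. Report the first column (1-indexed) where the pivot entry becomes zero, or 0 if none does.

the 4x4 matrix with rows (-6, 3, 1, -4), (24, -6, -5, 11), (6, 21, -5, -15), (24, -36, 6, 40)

first zero-pivot column = 3

Naive forward elimination:
R2 <- R2 - (-4)*R1:  [  0   6  -1  -5 ]
R3 <- R3 - (-1)*R1:  [   0   24   -4  -19 ]
R4 <- R4 - (-4)*R1:  [   0  -24   10   24 ]
R3 <- R3 - (4)*R2:  [ 0  0  0  1 ]
R4 <- R4 - (-4)*R2:  [ 0  0  6  4 ]
Matrix at this point:
[ -6  3   1  -4 ]
[  0  6  -1  -5 ]
[  0  0   0   1 ]
[  0  0   6   4 ]
Pivot entry (3,3) is zero but row 4 has 6 in column 3 -> naive elimination stops; a row interchange (e.g. R3 <-> R4) would be required here.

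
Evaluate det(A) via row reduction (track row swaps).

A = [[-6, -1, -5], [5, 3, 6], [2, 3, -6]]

Forward elimination:
R2 <- R2 - (-5/6)*R1:  [    0  13/6  11/6 ]
R3 <- R3 - (-1/3)*R1:  [     0    8/3  -23/3 ]
R3 <- R3 - (16/13)*R2:  [       0        0  -129/13 ]
Upper-triangular form:
[ -6    -1       -5 ]
[  0  13/6     11/6 ]
[  0     0  -129/13 ]
det(A) = (-1)^0 * (-6) * (13/6) * (-129/13) = 129  (0 row swaps -> sign +1)

det(A) = 129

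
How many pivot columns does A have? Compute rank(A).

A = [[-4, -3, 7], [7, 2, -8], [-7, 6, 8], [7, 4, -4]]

rank(A) = 3

Row reduction:
R2 <- R2 - (-7/4)*R1:  [     0  -13/4   17/4 ]
R3 <- R3 - (7/4)*R1:  [     0   45/4  -17/4 ]
R4 <- R4 - (-7/4)*R1:  [    0  -5/4  33/4 ]
R3 <- R3 - (-45/13)*R2:  [      0       0  136/13 ]
R4 <- R4 - (5/13)*R2:  [     0      0  86/13 ]
R4 <- R4 - (43/68)*R3:  [ 0  0  0 ]
Row echelon form:
[ -4     -3       7 ]
[  0  -13/4    17/4 ]
[  0      0  136/13 ]
[  0      0       0 ]
Nonzero rows / pivot columns: 3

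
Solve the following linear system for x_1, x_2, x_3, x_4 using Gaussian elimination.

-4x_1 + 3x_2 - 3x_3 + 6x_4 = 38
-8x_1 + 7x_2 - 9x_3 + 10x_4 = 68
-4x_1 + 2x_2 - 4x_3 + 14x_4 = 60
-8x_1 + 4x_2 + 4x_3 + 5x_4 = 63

(-5, 1, 1, 3)

Forward elimination on [A|b]:
R2 <- R2 - (2)*R1:  [  0   1  -3  -2  -8 ]
R3 <- R3 - (1)*R1:  [  0  -1  -1   8  22 ]
R4 <- R4 - (2)*R1:  [   0   -2   10   -7  -13 ]
R3 <- R3 - (-1)*R2:  [  0   0  -4   6  14 ]
R4 <- R4 - (-2)*R2:  [   0    0    4  -11  -29 ]
R4 <- R4 - (-1)*R3:  [   0    0    0   -5  -15 ]
Row echelon form:
[ -4  3  -3   6  |   38 ]
[  0  1  -3  -2  |   -8 ]
[  0  0  -4   6  |   14 ]
[  0  0   0  -5  |  -15 ]
Back-substitution:
x_4 = (-15) / -5 = 3
x_3 = (14 - (6)*(3)) / -4 = 1
x_2 = (-8 - (-3)*(1) - (-2)*(3)) / 1 = 1
x_1 = (38 - (3)*(1) - (-3)*(1) - (6)*(3)) / -4 = -5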